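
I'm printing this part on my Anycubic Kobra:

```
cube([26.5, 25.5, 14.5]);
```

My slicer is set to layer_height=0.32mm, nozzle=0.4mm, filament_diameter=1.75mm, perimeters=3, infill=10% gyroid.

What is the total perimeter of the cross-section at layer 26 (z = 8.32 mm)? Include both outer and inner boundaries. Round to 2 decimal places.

At z = 8.32 mm: the cube is present — its section is the full 26.5×25.5 rectangle (perimeter 104.00 mm). Overall, the cross-section is a single solid region. Total boundary length (outer) = 104.00 mm.

104.00 mm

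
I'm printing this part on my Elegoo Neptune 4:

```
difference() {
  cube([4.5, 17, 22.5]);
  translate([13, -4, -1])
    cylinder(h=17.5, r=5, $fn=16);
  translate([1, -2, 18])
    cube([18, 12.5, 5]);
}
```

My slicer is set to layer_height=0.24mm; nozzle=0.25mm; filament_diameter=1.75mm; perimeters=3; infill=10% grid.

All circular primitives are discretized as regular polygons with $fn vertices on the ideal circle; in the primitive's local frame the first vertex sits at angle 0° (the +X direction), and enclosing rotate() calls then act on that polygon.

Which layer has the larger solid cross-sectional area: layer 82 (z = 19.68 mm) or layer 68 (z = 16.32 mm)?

Layer 82 (z = 19.68): the cube is present — its section is the full 4.5×17 rectangle (area 76.50 mm²); the cylinder at (13, -4) is not intersected at this z (z outside [-1, 16.5]); the cube at (1, -2) (footprint 18×12.5) is included at this height (area 225.00 mm²); Subtracting the remaining from the first: starting from the 4.5×17 cube (76.50 mm²), the 18×12.5 cube at (1, -2) partially overlaps it — only the 36.75 mm² overlap (of its 225.00 mm²) is removed, clipping the outline — area = 39.75 mm². So its area = 39.75 mm². Layer 68 (z = 16.32): the 4.5×17 cube contributes its full rectangle (area 76.50 mm²); the r=5 cylinder at (13, -4) contributes a regular 16-gon of circumradius 5 (area = (16/2)·5.000²·sin(360°/16) = 76.54 mm²); the cube at (1, -2) does not reach this height (z outside [18, 23]); Taking the first minus the rest: starting from the 4.5×17 cube (76.50 mm²), the r=5 cylinder at (13, -4) misses the remaining region (no effect) — area = 76.50 mm². So its area = 76.50 mm². Layer 68 is larger (76.50 vs 39.75 mm²).

layer 68 (z = 16.32 mm)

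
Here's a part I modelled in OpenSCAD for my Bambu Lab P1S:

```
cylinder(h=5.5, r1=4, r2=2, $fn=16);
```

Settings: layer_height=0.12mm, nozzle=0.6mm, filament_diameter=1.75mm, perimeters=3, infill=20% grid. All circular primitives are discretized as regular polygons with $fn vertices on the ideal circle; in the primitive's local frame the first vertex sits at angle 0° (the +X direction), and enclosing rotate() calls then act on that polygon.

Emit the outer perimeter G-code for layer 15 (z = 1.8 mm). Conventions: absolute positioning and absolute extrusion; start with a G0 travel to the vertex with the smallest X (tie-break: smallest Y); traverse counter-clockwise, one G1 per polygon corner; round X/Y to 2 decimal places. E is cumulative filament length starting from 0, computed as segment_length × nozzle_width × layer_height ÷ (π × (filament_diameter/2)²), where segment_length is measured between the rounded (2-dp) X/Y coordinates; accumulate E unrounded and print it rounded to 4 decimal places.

At z = 1.8 mm: the cone contributes a regular 16-gon of circumradius 3.345 (interpolated between r1=4 and r2=2 at t=0.327). The outline is a single polygon with 16 vertices. Extrusion per mm of travel: 0.6 × 0.12 / (π × 0.875²) = 0.029934. Accumulating E over each segment gives final E = 0.6256.

G0 X-3.35 Y0.00 Z1.80
G1 X-3.09 Y-1.28 E0.0391
G1 X-2.37 Y-2.37 E0.0782
G1 X-1.28 Y-3.09 E0.1173
G1 X0.00 Y-3.35 E0.1564
G1 X1.28 Y-3.09 E0.1955
G1 X2.37 Y-2.37 E0.2346
G1 X3.09 Y-1.28 E0.2737
G1 X3.35 Y0.00 E0.3128
G1 X3.09 Y1.28 E0.3519
G1 X2.37 Y2.37 E0.3910
G1 X1.28 Y3.09 E0.4301
G1 X0.00 Y3.35 E0.4692
G1 X-1.28 Y3.09 E0.5083
G1 X-2.37 Y2.37 E0.5474
G1 X-3.09 Y1.28 E0.5865
G1 X-3.35 Y0.00 E0.6256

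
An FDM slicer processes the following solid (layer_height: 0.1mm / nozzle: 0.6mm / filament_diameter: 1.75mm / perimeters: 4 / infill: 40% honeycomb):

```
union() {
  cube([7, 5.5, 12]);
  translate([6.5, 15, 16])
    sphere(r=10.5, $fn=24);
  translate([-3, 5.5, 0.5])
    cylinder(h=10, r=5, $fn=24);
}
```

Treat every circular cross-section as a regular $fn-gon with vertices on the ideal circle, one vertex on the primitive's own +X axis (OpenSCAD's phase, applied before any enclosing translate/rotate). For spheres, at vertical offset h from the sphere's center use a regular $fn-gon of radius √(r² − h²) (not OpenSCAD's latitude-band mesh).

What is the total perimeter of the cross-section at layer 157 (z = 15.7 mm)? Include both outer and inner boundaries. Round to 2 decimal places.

At z = 15.7 mm: the cube is absent (z outside [0, 12]); the sphere at (6.5, 15): section is a regular 24-gon, circumradius = √(r²−h²) = √(10.5²−0.3²) = 10.496 (perimeter = 2·24·10.496·sin(180°/24) = 65.76 mm); the cylinder at (-3, 5.5) is not intersected at this z (z outside [0.5, 10.5]); Merging all regions: only the r=10.5 sphere at (6.5, 15) is present, so the union is just that shape — boundary = 65.76 mm. Overall, the cross-section is a single solid region. Total boundary length (outer) = 65.76 mm.

65.76 mm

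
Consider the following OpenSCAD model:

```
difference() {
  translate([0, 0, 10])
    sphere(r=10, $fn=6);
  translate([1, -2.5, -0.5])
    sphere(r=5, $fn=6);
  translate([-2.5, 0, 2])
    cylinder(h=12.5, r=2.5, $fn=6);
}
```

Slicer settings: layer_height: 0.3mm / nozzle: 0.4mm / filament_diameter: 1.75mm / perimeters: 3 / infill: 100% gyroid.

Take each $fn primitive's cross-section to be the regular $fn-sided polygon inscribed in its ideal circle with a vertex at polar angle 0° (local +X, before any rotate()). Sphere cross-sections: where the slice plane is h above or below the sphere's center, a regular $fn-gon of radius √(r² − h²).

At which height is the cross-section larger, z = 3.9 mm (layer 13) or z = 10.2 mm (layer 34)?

layer 34 (z = 10.2 mm)

Layer 13 (z = 3.9): the sphere: section is a regular 6-gon, circumradius = √(r²−h²) = √(10²−6.1²) = 7.924 (area = (6/2)·7.924²·sin(360°/6) = 163.13 mm²); the r=5 sphere at (1, -2.5) slices to a regular 6-gon of circumradius 2.375 (√(r²−h²) with h=4.4 from center) (area = (6/2)·2.375²·sin(360°/6) = 14.65 mm²); the r=2.5 cylinder at (-2.5, 0) gives a regular 6-gon of circumradius 2.5 (constant along its height) (area = (6/2)·2.500²·sin(360°/6) = 16.24 mm²); Taking the first minus the rest: starting from the r=10 sphere (163.13 mm²), the r=5 sphere at (1, -2.5) lies wholly inside it (removes its full 14.65 mm² and its 14.25 mm outline becomes a hole wall); the r=2.5 cylinder at (-2.5, 0) lies wholly inside it (removes its full 16.24 mm² and its 15.00 mm outline becomes a hole wall) — area = 132.24 mm². So its area = 132.24 mm². Layer 34 (z = 10.2): the r=10 sphere slices to a regular 6-gon of circumradius 9.998 (√(r²−h²) with h=0.2 from center) (area = (6/2)·9.998²·sin(360°/6) = 259.70 mm²); the sphere at (1, -2.5) is absent (|z−center|=10.700 > r=5); the r=2.5 cylinder at (-2.5, 0) gives a regular 6-gon of circumradius 2.5 (constant along its height) (area = (6/2)·2.500²·sin(360°/6) = 16.24 mm²); Taking the first minus the rest: starting from the r=10 sphere (259.70 mm²), the r=2.5 cylinder at (-2.5, 0) lies wholly inside it (removes its full 16.24 mm² and its 15.00 mm outline becomes a hole wall) — area = 243.47 mm². So its area = 243.47 mm². Layer 34 is larger (243.47 vs 132.24 mm²).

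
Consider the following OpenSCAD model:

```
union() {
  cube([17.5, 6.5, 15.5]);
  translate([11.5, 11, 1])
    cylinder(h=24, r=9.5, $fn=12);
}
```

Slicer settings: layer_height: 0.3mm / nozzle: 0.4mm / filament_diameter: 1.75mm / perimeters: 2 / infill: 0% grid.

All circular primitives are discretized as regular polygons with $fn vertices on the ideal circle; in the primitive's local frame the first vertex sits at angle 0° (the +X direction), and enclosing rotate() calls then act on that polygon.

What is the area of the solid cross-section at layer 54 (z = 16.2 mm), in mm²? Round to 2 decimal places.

270.75 mm²

At z = 16.2 mm: the cube does not reach this height (z outside [0, 15.5]); the cylinder at (11.5, 11): section is a regular 12-gon, circumradius r=9.5 (area = (12/2)·9.500²·sin(360°/12) = 270.75 mm²); Merging all regions: only the r=9.5 cylinder at (11.5, 11) is present, so the union is just that shape — area = 270.75 mm². Overall, the cross-section is a single solid region. Net area = 270.75 mm².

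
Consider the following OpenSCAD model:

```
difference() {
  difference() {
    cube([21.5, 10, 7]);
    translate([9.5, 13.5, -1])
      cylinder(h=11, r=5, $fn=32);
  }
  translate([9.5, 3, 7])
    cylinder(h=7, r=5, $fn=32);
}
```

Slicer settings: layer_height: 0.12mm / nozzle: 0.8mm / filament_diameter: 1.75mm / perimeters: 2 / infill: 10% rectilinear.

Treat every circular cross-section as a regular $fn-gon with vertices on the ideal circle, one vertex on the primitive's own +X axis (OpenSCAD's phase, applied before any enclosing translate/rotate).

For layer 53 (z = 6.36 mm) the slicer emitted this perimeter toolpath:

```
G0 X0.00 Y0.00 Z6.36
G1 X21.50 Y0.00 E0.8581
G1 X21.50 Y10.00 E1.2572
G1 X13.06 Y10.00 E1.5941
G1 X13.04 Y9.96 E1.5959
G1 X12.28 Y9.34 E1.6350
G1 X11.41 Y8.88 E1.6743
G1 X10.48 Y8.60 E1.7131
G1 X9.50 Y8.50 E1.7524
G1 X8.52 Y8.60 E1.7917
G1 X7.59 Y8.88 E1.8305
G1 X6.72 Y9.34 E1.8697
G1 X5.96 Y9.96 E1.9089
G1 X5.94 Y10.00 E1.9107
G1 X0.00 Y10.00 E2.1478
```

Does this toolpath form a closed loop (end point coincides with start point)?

no

Start point (G0): (0.00, 0.00). End point (last G1): the path does not return to the start — open.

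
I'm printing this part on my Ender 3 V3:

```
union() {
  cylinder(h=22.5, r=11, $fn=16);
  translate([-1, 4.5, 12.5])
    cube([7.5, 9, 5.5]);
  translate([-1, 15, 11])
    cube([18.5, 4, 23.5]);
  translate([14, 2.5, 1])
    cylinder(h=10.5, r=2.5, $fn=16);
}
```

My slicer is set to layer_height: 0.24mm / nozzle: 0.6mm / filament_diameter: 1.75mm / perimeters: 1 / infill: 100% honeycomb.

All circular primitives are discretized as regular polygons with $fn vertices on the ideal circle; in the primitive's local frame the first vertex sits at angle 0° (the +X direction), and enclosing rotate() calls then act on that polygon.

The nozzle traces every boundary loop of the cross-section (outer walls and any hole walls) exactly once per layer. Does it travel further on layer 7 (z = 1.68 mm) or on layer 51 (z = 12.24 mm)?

layer 51 (z = 12.24 mm)

Layer 7 (z = 1.68): the r=11 cylinder contributes a regular 16-gon of circumradius 11 (perimeter = 2·16·11.000·sin(180°/16) = 68.67 mm); the cube at (-1, 4.5) does not reach this height (z outside [12.5, 18]); the cube at (-1, 15) does not reach this height (z outside [11, 34.5]); the cylinder at (14, 2.5): section is a regular 16-gon, circumradius r=2.5 (perimeter = 2·16·2.500·sin(180°/16) = 15.61 mm); Combining (union): the 2 present regions are separate (no shared area or edge), so areas and boundary lengths simply add and each stays a separate island — boundary = 84.28 mm. So its perimeter = 84.28 mm. Layer 51 (z = 12.24): the cylinder: section is a regular 16-gon, circumradius r=11 (perimeter = 2·16·11.000·sin(180°/16) = 68.67 mm); the cube at (-1, 4.5) is not intersected at this z (z outside [12.5, 18]); the cube at (-1, 15) (footprint 18.5×4) is included at this height (perimeter 45.00 mm); the cylinder at (14, 2.5) does not reach this height (z outside [1, 11.5]); Combining (union): the 2 present regions are separate (no shared area or edge), so areas and boundary lengths simply add and each stays a separate island — boundary = 113.67 mm. So its perimeter = 113.67 mm. Layer 51 is larger (113.67 vs 84.28 mm).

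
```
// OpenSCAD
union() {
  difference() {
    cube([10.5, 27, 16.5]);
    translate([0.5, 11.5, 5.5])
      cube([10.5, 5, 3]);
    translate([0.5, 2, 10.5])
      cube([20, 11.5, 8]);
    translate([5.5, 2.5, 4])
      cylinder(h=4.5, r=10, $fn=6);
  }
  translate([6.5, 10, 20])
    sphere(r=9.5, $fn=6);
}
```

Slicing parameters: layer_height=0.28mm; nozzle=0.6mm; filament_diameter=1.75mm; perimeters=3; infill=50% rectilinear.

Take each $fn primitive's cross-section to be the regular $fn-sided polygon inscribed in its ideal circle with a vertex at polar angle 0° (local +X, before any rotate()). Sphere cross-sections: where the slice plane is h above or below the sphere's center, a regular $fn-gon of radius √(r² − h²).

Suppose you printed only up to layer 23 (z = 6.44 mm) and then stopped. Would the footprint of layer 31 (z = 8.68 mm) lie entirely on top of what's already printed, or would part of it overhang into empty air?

part overhangs

Compare the two slices. At z = 6.44: the cube is present — its section is the full 10.5×27 rectangle (area 283.50 mm²); the cube at (0.5, 11.5) is present — its section is the full 10.5×5 rectangle (area 52.50 mm²); the cube at (0.5, 2) is not intersected at this z (z outside [10.5, 18.5]); the r=10 cylinder at (5.5, 2.5) contributes a regular 6-gon of circumradius 10 (area = (6/2)·10.000²·sin(360°/6) = 259.81 mm²); After the difference (first − rest): starting from the 10.5×27 cube (283.50 mm²), the 10.5×5 cube at (0.5, 11.5) partially overlaps it — only the 50.00 mm² overlap (of its 52.50 mm²) is removed, clipping the outline; the r=10 cylinder at (5.5, 2.5) partially overlaps it — only the 116.97 mm² overlap (of its 259.81 mm²) is removed, clipping the outline — area = 116.53 mm²; the sphere at (6.5, 10) is not intersected at this z (|z−center|=13.560 > r=9.5); Combining (union): only that combined region is present, so the union is just that shape — area = 116.53 mm². At z = 8.68: the cube is present — its section is the full 10.5×27 rectangle (area 283.50 mm²); the cube at (0.5, 11.5) is absent (z outside [5.5, 8.5]); the cube at (0.5, 2) is not intersected at this z (z outside [10.5, 18.5]); the cylinder at (5.5, 2.5) is not intersected at this z (z outside [4, 8.5]); After the difference (first − rest): none of the subtracted shapes is present at this height, so the 10.5×27 cube is unchanged — area = 283.50 mm²; the sphere at (6.5, 10) does not reach this height (|z−center|=11.320 > r=9.5); Combining (union): only the result so far is present, so the union is just that shape — area = 283.50 mm². Checking containment: at z = 8.68 the cross-section extends beyond the z = 6.44 cross-section by about 166.97 mm².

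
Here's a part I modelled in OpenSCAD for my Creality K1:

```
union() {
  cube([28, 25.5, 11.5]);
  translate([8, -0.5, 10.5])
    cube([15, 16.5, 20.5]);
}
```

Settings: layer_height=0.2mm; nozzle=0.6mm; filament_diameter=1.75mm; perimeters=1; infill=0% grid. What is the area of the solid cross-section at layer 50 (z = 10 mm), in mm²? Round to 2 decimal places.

At z = 10 mm: the 28×25.5 cube contributes its full rectangle (area 714.00 mm²); the cube at (8, -0.5) is absent (z outside [10.5, 31]); Taking the union: only the 28×25.5 cube is present, so the union is just that shape — area = 714.00 mm². Overall, the cross-section is a single solid region. Net area = 714.00 mm².

714.00 mm²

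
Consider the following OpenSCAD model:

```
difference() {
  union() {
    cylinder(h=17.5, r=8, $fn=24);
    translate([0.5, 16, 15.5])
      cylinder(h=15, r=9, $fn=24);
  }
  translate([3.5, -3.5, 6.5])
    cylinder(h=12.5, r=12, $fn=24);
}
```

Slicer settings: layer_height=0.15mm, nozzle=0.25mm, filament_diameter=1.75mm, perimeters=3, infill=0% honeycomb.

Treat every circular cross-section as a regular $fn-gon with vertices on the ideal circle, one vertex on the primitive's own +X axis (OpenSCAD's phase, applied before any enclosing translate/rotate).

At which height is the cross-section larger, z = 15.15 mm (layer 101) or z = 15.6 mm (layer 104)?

Layer 101 (z = 15.15): the cylinder: section is a regular 24-gon, circumradius r=8 (area = (24/2)·8.000²·sin(360°/24) = 198.77 mm²); the cylinder at (0.5, 16) does not reach this height (z outside [15.5, 30.5]); Merging all regions: only the r=8 cylinder is present, so the union is just that shape — area = 198.77 mm²; the cylinder at (3.5, -3.5): section is a regular 24-gon, circumradius r=12 (area = (24/2)·12.000²·sin(360°/24) = 447.24 mm²); Subtracting the remaining from the first: starting from the result so far (198.77 mm²), the r=12 cylinder at (3.5, -3.5) partially overlaps it — only the 190.79 mm² overlap (of its 447.24 mm²) is removed, clipping the outline — area = 7.99 mm². So its area = 7.99 mm². Layer 104 (z = 15.6): the r=8 cylinder gives a regular 24-gon of circumradius 8 (constant along its height) (area = (24/2)·8.000²·sin(360°/24) = 198.77 mm²); the r=9 cylinder at (0.5, 16) contributes a regular 24-gon of circumradius 9 (area = (24/2)·9.000²·sin(360°/24) = 251.57 mm²); Merging all regions: the regions partially overlap — summed areas 450.35 mm² minus the doubly-counted overlap 3.28 mm² gives 447.07 mm² — area = 447.07 mm²; the r=12 cylinder at (3.5, -3.5) contributes a regular 24-gon of circumradius 12 (area = (24/2)·12.000²·sin(360°/24) = 447.24 mm²); After the difference (first − rest): starting from the result so far (447.07 mm²), the r=12 cylinder at (3.5, -3.5) partially overlaps it — only the 193.45 mm² overlap (of its 447.24 mm²) is removed, clipping the outline — area = 253.62 mm². So its area = 253.62 mm². Layer 104 is larger (253.62 vs 7.99 mm²).

layer 104 (z = 15.6 mm)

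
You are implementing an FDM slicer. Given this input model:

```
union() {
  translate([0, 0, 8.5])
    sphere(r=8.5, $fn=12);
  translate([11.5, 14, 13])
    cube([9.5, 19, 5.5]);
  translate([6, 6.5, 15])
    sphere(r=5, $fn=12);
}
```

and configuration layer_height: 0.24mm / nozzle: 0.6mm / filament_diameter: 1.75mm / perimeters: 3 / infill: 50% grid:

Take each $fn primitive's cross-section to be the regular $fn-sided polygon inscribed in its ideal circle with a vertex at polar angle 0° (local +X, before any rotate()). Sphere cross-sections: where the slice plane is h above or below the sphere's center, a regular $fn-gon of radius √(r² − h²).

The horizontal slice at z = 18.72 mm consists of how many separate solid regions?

At z = 18.72 mm: the sphere does not reach this height (|z−center|=10.220 > r=8.5); the cube at (11.5, 14) is not intersected at this z (z outside [13, 18.5]); the r=5 sphere at (6, 6.5) slices to a regular 12-gon of circumradius 3.341 (√(r²−h²) with h=3.72 from center); Combining (union): only the r=5 sphere at (6, 6.5) is present, so the union is just that shape — 1 connected region. The result has 1 disconnected region.

1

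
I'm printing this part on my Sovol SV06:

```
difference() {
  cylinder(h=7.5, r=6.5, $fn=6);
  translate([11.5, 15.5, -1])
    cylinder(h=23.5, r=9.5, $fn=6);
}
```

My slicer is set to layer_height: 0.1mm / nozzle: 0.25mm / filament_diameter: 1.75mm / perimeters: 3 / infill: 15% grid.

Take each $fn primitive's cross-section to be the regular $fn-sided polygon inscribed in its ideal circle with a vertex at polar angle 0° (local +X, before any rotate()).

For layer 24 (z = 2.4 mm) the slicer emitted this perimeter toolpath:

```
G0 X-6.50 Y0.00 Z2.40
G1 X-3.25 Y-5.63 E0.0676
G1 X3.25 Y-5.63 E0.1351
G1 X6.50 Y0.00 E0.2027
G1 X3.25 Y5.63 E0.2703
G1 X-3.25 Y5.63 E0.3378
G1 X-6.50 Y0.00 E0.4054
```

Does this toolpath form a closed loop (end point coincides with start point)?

Start point (G0): (-6.50, 0.00). End point (last G1): the path returns to the start — closed.

yes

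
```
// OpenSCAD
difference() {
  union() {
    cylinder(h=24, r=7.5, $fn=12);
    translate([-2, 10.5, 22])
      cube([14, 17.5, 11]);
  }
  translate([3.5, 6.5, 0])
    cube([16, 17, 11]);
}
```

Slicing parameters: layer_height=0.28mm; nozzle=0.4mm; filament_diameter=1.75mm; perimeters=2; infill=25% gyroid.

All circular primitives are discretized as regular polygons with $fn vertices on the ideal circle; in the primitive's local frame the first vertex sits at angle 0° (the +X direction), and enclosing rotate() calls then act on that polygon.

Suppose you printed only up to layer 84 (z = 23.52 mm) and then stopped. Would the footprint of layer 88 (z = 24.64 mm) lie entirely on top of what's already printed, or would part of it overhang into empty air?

Compare the two slices. At z = 23.52: the r=7.5 cylinder contributes a regular 12-gon of circumradius 7.5 (area = (12/2)·7.500²·sin(360°/12) = 168.75 mm²); the cube at (-2, 10.5) is present — its section is the full 14×17.5 rectangle (area 245.00 mm²); Taking the union: the 2 present regions are separate (no shared area or edge), so areas and boundary lengths simply add and each stays a separate island — area = 413.75 mm²; the cube at (3.5, 6.5) does not reach this height (z outside [0, 11]); Taking the first minus the rest: none of the subtracted shapes is present at this height, so that combined region is unchanged — area = 413.75 mm². At z = 24.64: the cylinder is absent (z outside [0, 24]); the cube at (-2, 10.5) is present — its section is the full 14×17.5 rectangle (area 245.00 mm²); Merging all regions: only the 14×17.5 cube at (-2, 10.5) is present, so the union is just that shape — area = 245.00 mm²; the cube at (3.5, 6.5) is not intersected at this z (z outside [0, 11]); Subtracting the remaining from the first: none of the subtracted shapes is present at this height, so the result so far is unchanged — area = 245.00 mm². Checking containment: the cross-section at z = 24.64 is a subset of the cross-section at z = 23.52.

entirely on top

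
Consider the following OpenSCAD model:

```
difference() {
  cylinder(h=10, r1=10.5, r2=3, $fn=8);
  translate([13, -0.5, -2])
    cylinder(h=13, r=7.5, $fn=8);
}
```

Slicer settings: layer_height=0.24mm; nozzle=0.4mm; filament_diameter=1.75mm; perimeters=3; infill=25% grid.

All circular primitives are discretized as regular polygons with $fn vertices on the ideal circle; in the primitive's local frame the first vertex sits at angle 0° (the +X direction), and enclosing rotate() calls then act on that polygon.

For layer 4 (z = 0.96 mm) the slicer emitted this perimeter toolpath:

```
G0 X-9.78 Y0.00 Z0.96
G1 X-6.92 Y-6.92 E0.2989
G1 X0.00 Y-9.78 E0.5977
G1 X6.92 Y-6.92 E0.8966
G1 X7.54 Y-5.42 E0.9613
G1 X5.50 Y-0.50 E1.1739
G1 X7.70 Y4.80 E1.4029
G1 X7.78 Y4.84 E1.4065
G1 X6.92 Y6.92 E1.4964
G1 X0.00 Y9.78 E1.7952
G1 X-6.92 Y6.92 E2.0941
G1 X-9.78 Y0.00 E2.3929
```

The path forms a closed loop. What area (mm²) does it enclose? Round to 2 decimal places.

Apply the shoelace formula to the sequence of (X, Y) vertices; enclosed area = 248.65 mm².

248.65 mm²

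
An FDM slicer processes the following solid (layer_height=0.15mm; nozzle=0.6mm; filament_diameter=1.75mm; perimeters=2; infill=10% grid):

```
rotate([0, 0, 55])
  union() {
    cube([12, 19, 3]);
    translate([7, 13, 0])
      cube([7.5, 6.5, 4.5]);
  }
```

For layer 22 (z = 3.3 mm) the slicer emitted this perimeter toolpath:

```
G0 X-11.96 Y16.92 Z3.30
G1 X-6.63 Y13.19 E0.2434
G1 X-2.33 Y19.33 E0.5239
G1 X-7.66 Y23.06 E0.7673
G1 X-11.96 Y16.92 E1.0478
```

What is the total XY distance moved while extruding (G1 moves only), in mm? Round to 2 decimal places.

Sum the Euclidean lengths of each G1 segment: total = 28.00 mm.

28.00 mm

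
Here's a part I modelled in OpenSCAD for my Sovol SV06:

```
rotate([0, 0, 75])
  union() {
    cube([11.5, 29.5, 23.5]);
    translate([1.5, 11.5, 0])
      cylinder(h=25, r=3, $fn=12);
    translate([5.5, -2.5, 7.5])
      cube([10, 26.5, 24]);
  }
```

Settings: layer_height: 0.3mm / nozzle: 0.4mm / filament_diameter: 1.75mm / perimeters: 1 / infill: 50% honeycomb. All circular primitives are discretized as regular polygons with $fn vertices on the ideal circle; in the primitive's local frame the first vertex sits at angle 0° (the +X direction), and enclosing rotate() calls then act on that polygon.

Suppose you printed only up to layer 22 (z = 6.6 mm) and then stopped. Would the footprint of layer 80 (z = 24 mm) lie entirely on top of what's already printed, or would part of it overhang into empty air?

Compare the two slices. At z = 6.6: the 11.5×29.5 cube contributes its full rectangle (area 339.25 mm²); the r=3 cylinder at (1.5, 11.5) gives a regular 12-gon of circumradius 3 (constant along its height) (area = (12/2)·3.000²·sin(360°/12) = 27.00 mm²); the cube at (5.5, -2.5) does not reach this height (z outside [7.5, 31.5]); Taking the union: the regions partially overlap — summed areas 366.25 mm² minus the doubly-counted overlap 21.90 mm² gives 344.35 mm² — area = 344.35 mm²; (rotated 75° about Z; rotation is an isometry so areas/perimeters/island counts are preserved). At z = 24: the cube is absent (z outside [0, 23.5]); the r=3 cylinder at (1.5, 11.5) contributes a regular 12-gon of circumradius 3 (area = (12/2)·3.000²·sin(360°/12) = 27.00 mm²); the 10×26.5 cube at (5.5, -2.5) contributes its full rectangle (area 265.00 mm²); Merging all regions: the 2 present regions are separate (no shared area or edge), so areas and boundary lengths simply add and each stays a separate island — area = 292.00 mm²; (rotated 75° about Z; rotation is an isometry so areas/perimeters/island counts are preserved). Checking containment: at z = 24 the cross-section extends beyond the z = 6.6 cross-section by about 121.00 mm².

part overhangs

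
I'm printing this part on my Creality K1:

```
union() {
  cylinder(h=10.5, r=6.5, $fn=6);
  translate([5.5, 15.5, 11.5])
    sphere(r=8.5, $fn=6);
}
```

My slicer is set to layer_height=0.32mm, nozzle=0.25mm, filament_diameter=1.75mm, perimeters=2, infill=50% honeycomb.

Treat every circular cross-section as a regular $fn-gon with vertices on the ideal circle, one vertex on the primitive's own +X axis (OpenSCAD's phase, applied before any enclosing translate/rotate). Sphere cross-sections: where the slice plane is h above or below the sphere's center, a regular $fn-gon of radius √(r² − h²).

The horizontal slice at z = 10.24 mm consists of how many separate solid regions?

At z = 10.24 mm: the r=6.5 cylinder gives a regular 6-gon of circumradius 6.5 (constant along its height); the sphere at (5.5, 15.5): section is a regular 6-gon, circumradius = √(r²−h²) = √(8.5²−1.26²) = 8.406; Taking the union: the 2 present regions are separate (no shared area or edge), so areas and boundary lengths simply add and each stays a separate island — 2 connected regions. The result has 2 disconnected regions.

2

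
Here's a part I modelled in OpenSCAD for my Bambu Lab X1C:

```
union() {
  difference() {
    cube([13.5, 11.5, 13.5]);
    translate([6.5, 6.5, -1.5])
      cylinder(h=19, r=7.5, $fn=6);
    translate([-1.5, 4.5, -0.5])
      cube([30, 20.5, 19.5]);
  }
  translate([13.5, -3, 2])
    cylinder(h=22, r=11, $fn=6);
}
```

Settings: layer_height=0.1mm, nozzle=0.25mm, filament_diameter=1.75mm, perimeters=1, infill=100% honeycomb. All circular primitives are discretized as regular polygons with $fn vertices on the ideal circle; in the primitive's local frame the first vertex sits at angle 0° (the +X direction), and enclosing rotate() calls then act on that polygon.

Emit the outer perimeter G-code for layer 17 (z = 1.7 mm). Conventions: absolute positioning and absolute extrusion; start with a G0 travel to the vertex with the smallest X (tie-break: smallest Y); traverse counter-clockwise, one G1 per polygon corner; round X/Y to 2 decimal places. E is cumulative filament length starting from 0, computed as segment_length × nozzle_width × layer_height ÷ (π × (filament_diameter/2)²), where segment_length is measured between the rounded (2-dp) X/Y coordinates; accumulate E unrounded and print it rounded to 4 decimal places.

At z = 1.7 mm: the 13.5×11.5 cube contributes its full rectangle; the cylinder at (6.5, 6.5): section is a regular 6-gon, circumradius r=7.5; the 30×20.5 cube at (-1.5, 4.5) contributes its full rectangle; Taking the first minus the rest: starting from the 13.5×11.5 cube, the r=7.5 cylinder at (6.5, 6.5) partially overlaps it — only the 131.47 mm² overlap (of its 146.14 mm²) is removed, clipping the outline; the 30×20.5 cube at (-1.5, 4.5) partially overlaps it — only the 8.41 mm² overlap (of its 615.00 mm²) is removed, clipping the outline — 1 connected region; the cylinder at (13.5, -3) does not reach this height (z outside [2, 24]); Merging all regions: only the result so far is present, so the union is just that shape — 1 connected region. The outline is a single polygon with 8 vertices. Extrusion per mm of travel: 0.25 × 0.1 / (π × 0.875²) = 0.010394. Accumulating E over each segment gives final E = 0.4282.

G0 X0.00 Y0.00 Z1.70
G1 X13.50 Y0.00 E0.1403
G1 X13.50 Y4.50 E0.1871
G1 X12.85 Y4.50 E0.1938
G1 X10.25 Y0.00 E0.2479
G1 X2.75 Y0.00 E0.3258
G1 X0.15 Y4.50 E0.3798
G1 X0.00 Y4.50 E0.3814
G1 X0.00 Y0.00 E0.4282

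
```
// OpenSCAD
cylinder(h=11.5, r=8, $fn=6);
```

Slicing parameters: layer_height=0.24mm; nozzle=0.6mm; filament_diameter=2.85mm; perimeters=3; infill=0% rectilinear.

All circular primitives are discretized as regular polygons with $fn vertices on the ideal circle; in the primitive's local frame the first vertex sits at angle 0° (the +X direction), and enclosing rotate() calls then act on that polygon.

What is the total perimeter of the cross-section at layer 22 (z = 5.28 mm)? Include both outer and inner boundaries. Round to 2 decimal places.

At z = 5.28 mm: the r=8 cylinder contributes a regular 6-gon of circumradius 8 (perimeter = 2·6·8.000·sin(180°/6) = 48.00 mm). Overall, the cross-section is a single solid region. Total boundary length (outer) = 48.00 mm.

48.00 mm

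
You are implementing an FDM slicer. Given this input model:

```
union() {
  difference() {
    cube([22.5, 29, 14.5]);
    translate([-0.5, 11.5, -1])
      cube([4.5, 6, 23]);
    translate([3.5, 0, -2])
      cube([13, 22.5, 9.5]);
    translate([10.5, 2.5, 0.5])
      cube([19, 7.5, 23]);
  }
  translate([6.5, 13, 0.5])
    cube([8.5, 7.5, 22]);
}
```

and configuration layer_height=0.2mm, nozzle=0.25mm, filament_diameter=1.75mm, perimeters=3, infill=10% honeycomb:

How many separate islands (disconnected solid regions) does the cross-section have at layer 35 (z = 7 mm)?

At z = 7 mm: the cube (footprint 22.5×29) is included at this height; the cube at (-0.5, 11.5) is present — its section is the full 4.5×6 rectangle; the cube at (3.5, 0) is present — its section is the full 13×22.5 rectangle; the 19×7.5 cube at (10.5, 2.5) contributes its full rectangle; After the difference (first − rest): starting from the 22.5×29 cube, the 4.5×6 cube at (-0.5, 11.5) partially overlaps it — only the 24.00 mm² overlap (of its 27.00 mm²) is removed, clipping the outline; the 13×22.5 cube at (3.5, 0) partially overlaps it — only the 289.50 mm² overlap (of its 292.50 mm²) is removed, clipping the outline; the 19×7.5 cube at (10.5, 2.5) partially overlaps it — only the 45.00 mm² overlap (of its 142.50 mm²) is removed, clipping the outline — 3 connected regions; the 8.5×7.5 cube at (6.5, 13) contributes its full rectangle; Merging all regions: the 2 present regions are separate (no shared area or edge), so areas and boundary lengths simply add and each stays a separate island — 4 connected regions. Overall, the cross-section has 4 separate islands. Island count = 4.

4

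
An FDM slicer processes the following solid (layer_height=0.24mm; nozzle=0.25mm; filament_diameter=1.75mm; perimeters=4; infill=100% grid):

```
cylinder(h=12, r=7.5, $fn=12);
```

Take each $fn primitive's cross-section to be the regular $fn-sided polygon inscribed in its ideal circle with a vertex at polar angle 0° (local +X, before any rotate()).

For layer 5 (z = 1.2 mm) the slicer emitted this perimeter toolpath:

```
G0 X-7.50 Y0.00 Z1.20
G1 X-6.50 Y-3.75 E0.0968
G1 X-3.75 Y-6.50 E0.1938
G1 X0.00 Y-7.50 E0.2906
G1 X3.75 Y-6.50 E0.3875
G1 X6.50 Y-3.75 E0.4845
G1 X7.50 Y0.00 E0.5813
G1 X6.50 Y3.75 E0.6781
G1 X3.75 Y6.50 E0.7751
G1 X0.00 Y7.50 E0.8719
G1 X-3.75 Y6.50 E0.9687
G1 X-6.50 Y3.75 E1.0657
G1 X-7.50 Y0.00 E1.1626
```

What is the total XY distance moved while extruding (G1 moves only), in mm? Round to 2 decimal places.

46.60 mm

Sum the Euclidean lengths of each G1 segment: total = 46.60 mm.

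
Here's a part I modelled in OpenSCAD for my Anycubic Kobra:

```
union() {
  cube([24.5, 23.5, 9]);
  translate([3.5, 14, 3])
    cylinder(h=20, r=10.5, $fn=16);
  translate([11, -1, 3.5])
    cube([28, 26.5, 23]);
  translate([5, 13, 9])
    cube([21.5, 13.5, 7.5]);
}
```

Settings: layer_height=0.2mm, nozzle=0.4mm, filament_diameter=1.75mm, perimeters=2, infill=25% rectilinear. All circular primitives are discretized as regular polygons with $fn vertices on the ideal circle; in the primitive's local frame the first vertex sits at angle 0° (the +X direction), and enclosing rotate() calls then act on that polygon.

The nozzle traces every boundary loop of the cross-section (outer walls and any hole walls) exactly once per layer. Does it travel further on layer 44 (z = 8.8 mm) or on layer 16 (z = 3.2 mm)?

Layer 44 (z = 8.8): the cube (footprint 24.5×23.5) is included at this height (perimeter 96.00 mm); the cylinder at (3.5, 14): section is a regular 16-gon, circumradius r=10.5 (perimeter = 2·16·10.500·sin(180°/16) = 65.55 mm); the cube at (11, -1) is present — its section is the full 28×26.5 rectangle (perimeter 109.00 mm); the cube at (5, 13) is absent (z outside [9, 16.5]); Taking the union: the regions partially overlap (shared area 552.35 mm²), so the edge portions inside another operand are dropped and the merged outline is re-measured after clipping — boundary = 137.54 mm. So its perimeter = 137.54 mm. Layer 16 (z = 3.2): the 24.5×23.5 cube contributes its full rectangle (perimeter 96.00 mm); the cylinder at (3.5, 14): section is a regular 16-gon, circumradius r=10.5 (perimeter = 2·16·10.500·sin(180°/16) = 65.55 mm); the cube at (11, -1) is absent (z outside [3.5, 26.5]); the cube at (5, 13) does not reach this height (z outside [9, 16.5]); Combining (union): the regions partially overlap (shared area 235.10 mm²), so the edge portions inside another operand are dropped and the merged outline is re-measured after clipping — boundary = 102.54 mm. So its perimeter = 102.54 mm. Layer 44 is larger (137.54 vs 102.54 mm).

layer 44 (z = 8.8 mm)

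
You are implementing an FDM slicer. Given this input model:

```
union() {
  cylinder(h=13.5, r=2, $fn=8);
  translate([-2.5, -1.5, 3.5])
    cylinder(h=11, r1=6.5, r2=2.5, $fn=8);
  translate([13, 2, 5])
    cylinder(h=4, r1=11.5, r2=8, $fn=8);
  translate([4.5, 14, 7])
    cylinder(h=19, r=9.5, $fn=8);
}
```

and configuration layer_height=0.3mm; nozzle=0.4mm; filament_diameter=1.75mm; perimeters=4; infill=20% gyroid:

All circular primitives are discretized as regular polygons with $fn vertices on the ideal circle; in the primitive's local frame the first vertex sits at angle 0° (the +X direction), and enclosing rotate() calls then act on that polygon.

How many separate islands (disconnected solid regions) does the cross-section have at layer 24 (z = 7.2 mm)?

At z = 7.2 mm: the r=2 cylinder gives a regular 8-gon of circumradius 2 (constant along its height); the cone at (-2.5, -1.5) contributes a regular 8-gon of circumradius 5.155 (interpolated between r1=6.5 and r2=2.5 at t=0.336); the cone at (13, 2) (r1=11.5→r2=8) has section circumradius 9.575 here — a regular 8-gon; the r=9.5 cylinder at (4.5, 14) contributes a regular 8-gon of circumradius 9.5; Taking the union: the regions partially overlap (shared area 35.36 mm²), so overlapping operands fuse into one piece — 2 connected regions. Overall, the cross-section has 2 separate islands. Island count = 2.

2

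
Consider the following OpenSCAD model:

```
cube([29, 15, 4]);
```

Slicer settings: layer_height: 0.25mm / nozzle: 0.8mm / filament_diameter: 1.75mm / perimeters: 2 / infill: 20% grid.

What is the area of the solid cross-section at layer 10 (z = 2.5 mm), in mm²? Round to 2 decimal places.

435.00 mm²

At z = 2.5 mm: the cube is present — its section is the full 29×15 rectangle (area 435.00 mm²). Overall, the cross-section is a single solid region. Net area = 435.00 mm².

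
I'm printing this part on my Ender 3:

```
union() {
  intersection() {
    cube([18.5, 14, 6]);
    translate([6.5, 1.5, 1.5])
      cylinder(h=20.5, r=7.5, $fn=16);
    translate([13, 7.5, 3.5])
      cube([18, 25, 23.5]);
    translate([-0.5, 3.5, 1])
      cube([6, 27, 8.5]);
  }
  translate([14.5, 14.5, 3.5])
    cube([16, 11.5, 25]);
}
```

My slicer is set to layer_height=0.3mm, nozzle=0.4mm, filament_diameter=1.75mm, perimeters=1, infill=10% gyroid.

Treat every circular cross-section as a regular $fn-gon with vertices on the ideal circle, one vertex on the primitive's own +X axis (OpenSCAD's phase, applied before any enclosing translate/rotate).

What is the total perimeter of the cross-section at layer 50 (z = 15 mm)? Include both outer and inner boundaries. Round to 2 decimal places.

55.00 mm

At z = 15 mm: the cube is absent (z outside [0, 6]); the r=7.5 cylinder at (6.5, 1.5) contributes a regular 16-gon of circumradius 7.5 (perimeter = 2·16·7.500·sin(180°/16) = 46.82 mm); the cube at (13, 7.5) (footprint 18×25) is included at this height (perimeter 86.00 mm); the cube at (-0.5, 3.5) is absent (z outside [1, 9.5]); After intersecting: at least one operand is absent at this height, so nothing remains; the cube at (14.5, 14.5) (footprint 16×11.5) is included at this height (perimeter 55.00 mm); Taking the union: only the 16×11.5 cube at (14.5, 14.5) is present, so the union is just that shape — boundary = 55.00 mm. Overall, the cross-section is a single solid region. Total boundary length (outer) = 55.00 mm.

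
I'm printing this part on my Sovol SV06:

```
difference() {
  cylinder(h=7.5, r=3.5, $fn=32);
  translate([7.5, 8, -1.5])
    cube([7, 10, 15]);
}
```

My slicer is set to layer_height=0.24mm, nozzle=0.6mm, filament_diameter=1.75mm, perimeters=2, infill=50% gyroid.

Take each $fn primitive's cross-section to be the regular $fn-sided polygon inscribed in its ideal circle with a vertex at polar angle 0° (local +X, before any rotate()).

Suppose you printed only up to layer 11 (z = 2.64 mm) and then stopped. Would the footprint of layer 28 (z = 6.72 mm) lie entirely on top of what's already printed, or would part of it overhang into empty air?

Compare the two slices. At z = 2.64: the cylinder: section is a regular 32-gon, circumradius r=3.5 (area = (32/2)·3.500²·sin(360°/32) = 38.24 mm²); the 7×10 cube at (7.5, 8) contributes its full rectangle (area 70.00 mm²); Subtracting the remaining from the first: starting from the r=3.5 cylinder (38.24 mm²), the 7×10 cube at (7.5, 8) misses the remaining region (no effect) — area = 38.24 mm². At z = 6.72: the r=3.5 cylinder contributes a regular 32-gon of circumradius 3.5 (area = (32/2)·3.500²·sin(360°/32) = 38.24 mm²); the cube at (7.5, 8) is present — its section is the full 7×10 rectangle (area 70.00 mm²); Subtracting the remaining from the first: starting from the r=3.5 cylinder (38.24 mm²), the 7×10 cube at (7.5, 8) misses the remaining region (no effect) — area = 38.24 mm². Checking containment: the cross-section at z = 6.72 is a subset of the cross-section at z = 2.64.

entirely on top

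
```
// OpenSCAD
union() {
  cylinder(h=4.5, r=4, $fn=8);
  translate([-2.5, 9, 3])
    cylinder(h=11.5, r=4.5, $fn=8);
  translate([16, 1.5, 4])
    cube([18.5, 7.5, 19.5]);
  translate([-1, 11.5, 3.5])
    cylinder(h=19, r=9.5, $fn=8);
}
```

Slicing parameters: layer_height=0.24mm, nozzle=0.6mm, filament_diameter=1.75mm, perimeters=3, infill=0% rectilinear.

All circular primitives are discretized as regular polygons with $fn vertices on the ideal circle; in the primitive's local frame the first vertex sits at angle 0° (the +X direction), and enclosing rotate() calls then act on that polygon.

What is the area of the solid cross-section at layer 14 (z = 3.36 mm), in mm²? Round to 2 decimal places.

At z = 3.36 mm: the r=4 cylinder gives a regular 8-gon of circumradius 4 (constant along its height) (area = (8/2)·4.000²·sin(360°/8) = 45.25 mm²); the r=4.5 cylinder at (-2.5, 9) gives a regular 8-gon of circumradius 4.5 (constant along its height) (area = (8/2)·4.500²·sin(360°/8) = 57.28 mm²); the cube at (16, 1.5) is not intersected at this z (z outside [4, 23.5]); the cylinder at (-1, 11.5) is absent (z outside [3.5, 22.5]); Merging all regions: the 2 present regions are separate (no shared area or edge), so areas and boundary lengths simply add and each stays a separate island — area = 102.53 mm². Overall, the cross-section has 2 separate islands. Net area = 102.53 mm².

102.53 mm²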